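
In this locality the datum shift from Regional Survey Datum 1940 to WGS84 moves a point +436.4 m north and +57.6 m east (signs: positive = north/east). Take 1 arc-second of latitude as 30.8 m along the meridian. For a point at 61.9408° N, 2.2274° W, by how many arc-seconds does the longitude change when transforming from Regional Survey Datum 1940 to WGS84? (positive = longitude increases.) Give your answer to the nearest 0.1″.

Δλ = 4.0″

At latitude 61.9408°, cos φ = 0.470384.
1″ of longitude at this latitude = 30.80 × cos φ = 14.4878 m, so Δλ = 57.6 / 14.4878 = 3.976″.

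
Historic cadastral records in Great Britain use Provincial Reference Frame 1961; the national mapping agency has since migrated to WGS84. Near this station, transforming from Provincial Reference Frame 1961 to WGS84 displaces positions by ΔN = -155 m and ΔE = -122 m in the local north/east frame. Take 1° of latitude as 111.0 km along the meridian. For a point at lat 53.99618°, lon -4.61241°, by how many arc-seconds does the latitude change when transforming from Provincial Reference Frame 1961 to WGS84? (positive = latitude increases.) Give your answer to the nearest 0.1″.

Δφ = -5.0″

1° of latitude = 111.0 km, so Δφ = -155.0 / 111000 = -0.0013964° = -5.027″.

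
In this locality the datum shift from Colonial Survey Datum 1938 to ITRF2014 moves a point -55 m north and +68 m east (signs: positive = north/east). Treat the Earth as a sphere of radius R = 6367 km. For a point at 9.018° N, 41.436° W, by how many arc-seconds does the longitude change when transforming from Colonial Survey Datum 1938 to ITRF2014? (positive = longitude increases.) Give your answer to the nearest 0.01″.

At latitude 9.018°, cos φ = 0.987639.
One radian of longitude at latitude φ spans R cos φ, so Δλ = ΔE / (R cos φ) = 68.0 / (6367000 × 0.987639) = 1.0814e-05 rad = 2.230″.

Δλ = 2.23″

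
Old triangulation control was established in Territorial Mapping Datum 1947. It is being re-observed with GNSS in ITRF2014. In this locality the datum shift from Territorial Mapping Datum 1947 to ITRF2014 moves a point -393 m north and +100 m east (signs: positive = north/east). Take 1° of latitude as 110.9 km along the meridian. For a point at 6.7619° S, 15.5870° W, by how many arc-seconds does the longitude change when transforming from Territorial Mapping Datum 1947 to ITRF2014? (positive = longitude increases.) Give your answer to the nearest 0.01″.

At latitude -6.7619°, cos φ = 0.993044.
1° of longitude at this latitude = 110.9 × cos φ = 110.13 km, so Δλ = 100.0 / 110128.6 = 0.0009080° = 3.269″.

Δλ = 3.27″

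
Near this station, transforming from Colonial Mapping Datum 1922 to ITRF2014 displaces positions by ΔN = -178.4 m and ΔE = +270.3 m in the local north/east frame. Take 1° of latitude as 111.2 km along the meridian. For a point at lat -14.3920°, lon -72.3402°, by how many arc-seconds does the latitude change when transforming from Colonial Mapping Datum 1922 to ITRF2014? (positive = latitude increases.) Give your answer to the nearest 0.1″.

1° of latitude = 111.2 km, so Δφ = -178.4 / 111200 = -0.0016043° = -5.776″.

Δφ = -5.8″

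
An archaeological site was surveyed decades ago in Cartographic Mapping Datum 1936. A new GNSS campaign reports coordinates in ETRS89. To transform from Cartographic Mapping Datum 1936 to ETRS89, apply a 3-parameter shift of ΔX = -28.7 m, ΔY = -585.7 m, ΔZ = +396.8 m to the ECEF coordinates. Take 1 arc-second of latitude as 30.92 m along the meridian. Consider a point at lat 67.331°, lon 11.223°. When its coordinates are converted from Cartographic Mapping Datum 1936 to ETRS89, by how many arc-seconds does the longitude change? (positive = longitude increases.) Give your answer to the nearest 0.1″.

sin φ = 0.922747, cos φ = 0.385407, sin λ = 0.194628, cos λ = 0.980877.
East component: ΔE = −sin λ·ΔX + cos λ·ΔY = −(0.194628)(-28.7) + (0.980877)(-585.7) = -568.91 m.
1° of latitude spans 3600 × 30.92 = 111312 m; at latitude φ, 1° of longitude spans that × cos φ = 42900.4 m, so Δλ = -568.91 / 42900.4 × 3600 = -47.741″.

Δλ = -47.7″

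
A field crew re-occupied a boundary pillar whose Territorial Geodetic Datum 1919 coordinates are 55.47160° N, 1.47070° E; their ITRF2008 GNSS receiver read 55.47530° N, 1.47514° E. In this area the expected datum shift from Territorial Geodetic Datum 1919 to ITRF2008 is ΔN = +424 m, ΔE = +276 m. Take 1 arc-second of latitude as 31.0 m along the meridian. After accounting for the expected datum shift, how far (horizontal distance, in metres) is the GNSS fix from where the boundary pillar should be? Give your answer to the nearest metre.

12 m

Observed coordinate differences: Δφ = +0.00370°, Δλ = +0.00444°.
Converting to metres (1° lat = 111600 m, cos φ = 0.566815): observed ΔN = 412.9 m, observed ΔE = 280.9 m.
Subtracting the expected shift leaves a residual of 412.9 − (424) = -11.1 m north and 280.9 − (276) = 4.9 m east.
Residual distance = √((-11.1)² + 4.9²) = 12.1 m.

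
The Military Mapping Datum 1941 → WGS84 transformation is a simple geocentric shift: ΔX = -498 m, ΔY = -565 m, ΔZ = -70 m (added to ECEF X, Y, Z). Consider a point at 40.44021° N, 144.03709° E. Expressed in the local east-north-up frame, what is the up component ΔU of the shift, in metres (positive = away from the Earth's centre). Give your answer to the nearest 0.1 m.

ΔU = 8.8 m

At φ = 40.44021°, λ = 144.03709°: sin φ = 0.648654, cos φ = 0.761083, sin λ = 0.587261, cos λ = -0.809397.
ΔU = cos φ cos λ·ΔX + cos φ sin λ·ΔY + sin φ·ΔZ = (0.761083)(-0.809397)(-498) + (0.761083)(0.587261)(-565) + (0.648654)(-70) = 8.84 m.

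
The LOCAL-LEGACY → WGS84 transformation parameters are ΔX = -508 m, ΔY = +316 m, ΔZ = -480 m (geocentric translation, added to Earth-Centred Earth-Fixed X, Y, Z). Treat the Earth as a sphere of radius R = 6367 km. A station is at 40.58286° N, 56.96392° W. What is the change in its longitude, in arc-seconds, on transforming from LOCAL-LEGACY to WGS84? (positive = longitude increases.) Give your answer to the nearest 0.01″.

Δλ = -10.82″

sin φ = 0.650547, cos φ = 0.759466, sin λ = -0.838327, cos λ = 0.545167.
East component: ΔE = −sin λ·ΔX + cos λ·ΔY = −(-0.838327)(-508) + (0.545167)(316) = -253.60 m.
1° of latitude spans πR/180 = 111125 m; at latitude φ, 1° of longitude spans that × cos φ = 84395.7 m, so Δλ = -253.60 / 84395.7 × 3600 = -10.818″.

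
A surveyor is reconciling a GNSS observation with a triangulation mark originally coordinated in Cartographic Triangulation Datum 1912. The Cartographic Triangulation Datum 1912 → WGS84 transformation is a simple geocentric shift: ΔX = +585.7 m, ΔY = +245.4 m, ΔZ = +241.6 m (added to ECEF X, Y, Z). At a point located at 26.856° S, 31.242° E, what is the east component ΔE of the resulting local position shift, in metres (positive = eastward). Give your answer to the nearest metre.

At φ = -26.856°, λ = 31.242°: sin φ = -0.451750, cos φ = 0.892145, sin λ = 0.518654, cos λ = 0.854984.
ΔE = −sin λ·ΔX + cos λ·ΔY = −(0.518654)·(585.7) + (0.854984)·(245.4) = -93.96 m.

ΔE = -94 m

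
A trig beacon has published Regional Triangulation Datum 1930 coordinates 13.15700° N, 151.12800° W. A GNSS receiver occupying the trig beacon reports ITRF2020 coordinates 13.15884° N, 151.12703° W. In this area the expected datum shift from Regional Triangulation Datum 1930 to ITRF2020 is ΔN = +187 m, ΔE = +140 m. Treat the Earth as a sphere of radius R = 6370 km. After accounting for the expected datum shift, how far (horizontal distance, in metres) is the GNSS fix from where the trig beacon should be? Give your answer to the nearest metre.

Observed coordinate differences: Δφ = +0.00184°, Δλ = +0.00097°.
Converting to metres (1° lat = 111177 m, cos φ = 0.973750): observed ΔN = 204.6 m, observed ΔE = 105.0 m.
Subtracting the expected shift leaves a residual of 204.6 − (187) = 17.6 m north and 105.0 − (140) = -35.0 m east.
Residual distance = √(17.6² + (-35.0)²) = 39.2 m.

39 m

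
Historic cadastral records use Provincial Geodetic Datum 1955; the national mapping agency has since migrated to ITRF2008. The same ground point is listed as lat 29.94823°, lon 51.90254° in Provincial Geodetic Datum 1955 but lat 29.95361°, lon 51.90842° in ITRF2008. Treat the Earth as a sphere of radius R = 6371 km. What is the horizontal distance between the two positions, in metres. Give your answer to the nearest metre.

824 m

Δφ = 29.95361° − 29.94823° = +0.00538°; Δλ = 51.90842° − 51.90254° = +0.00588°.
1° along a meridian = πR/180 = 111195 m.
ΔN = Δφ × 111195 = 598.2 m; ΔE = Δλ × 111195 × cos(29.94823°) = +0.00588 × 111195 × 0.866477 = 566.5 m.
Distance = √(ΔE² + ΔN²) = √(566.5² + 598.2²) = 823.9 m.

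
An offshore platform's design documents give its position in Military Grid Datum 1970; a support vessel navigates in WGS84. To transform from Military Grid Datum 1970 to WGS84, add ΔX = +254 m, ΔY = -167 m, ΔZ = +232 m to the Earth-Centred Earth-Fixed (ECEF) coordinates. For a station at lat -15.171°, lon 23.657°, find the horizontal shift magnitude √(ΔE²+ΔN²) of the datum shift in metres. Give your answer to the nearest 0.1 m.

369.3 m

The local east axis at (φ, λ) is (−sin λ, cos λ, 0), so ΔE = −sin(23.657°)·254 + cos(23.657°)·(-167) = -254.89 m.
The local north axis is (−sin φ cos λ, −sin φ sin λ, cos φ), giving ΔN = 60.886 − 17.537 + 223.915 = 267.26 m.
Horizontal magnitude = √(ΔE² + ΔN²) = √((-254.89)² + 267.26²) = 369.32 m.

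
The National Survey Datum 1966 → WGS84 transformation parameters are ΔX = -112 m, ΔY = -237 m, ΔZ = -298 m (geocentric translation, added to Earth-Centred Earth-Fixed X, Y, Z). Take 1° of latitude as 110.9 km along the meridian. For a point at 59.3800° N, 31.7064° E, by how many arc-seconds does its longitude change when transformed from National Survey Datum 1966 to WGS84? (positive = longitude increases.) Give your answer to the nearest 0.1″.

Δλ = -9.1″

sin φ = 0.860564, cos φ = 0.509342, sin λ = 0.525567, cos λ = 0.850752.
East component: ΔE = −sin λ·ΔX + cos λ·ΔY = −(0.525567)(-112) + (0.850752)(-237) = -142.76 m.
1° of latitude spans 110900 m; at latitude φ, 1° of longitude spans that × cos φ = 56486.0 m, so Δλ = -142.76 / 56486.0 × 3600 = -9.099″.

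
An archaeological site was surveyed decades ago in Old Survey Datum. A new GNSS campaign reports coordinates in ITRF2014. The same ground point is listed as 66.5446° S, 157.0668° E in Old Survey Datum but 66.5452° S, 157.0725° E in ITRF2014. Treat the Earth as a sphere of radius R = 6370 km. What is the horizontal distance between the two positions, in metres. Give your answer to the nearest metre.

Δφ = -66.5452° − -66.5446° = -0.0006°; Δλ = 157.0725° − 157.0668° = +0.0057°.
1° along a meridian = πR/180 = 111177 m.
ΔN = Δφ × 111177 = -66.7 m; ΔE = Δλ × 111177 × cos(-66.5446°) = +0.0057 × 111177 × 0.398035 = 252.2 m.
Distance = √(ΔE² + ΔN²) = √(252.2² + (-66.7)²) = 260.9 m.

261 m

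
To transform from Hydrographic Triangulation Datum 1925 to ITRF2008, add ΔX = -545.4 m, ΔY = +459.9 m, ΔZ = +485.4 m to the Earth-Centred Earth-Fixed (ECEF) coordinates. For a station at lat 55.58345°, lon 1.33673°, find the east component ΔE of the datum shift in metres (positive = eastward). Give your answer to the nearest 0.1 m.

The local east axis at (φ, λ) is (−sin λ, cos λ, 0), so ΔE = −sin(1.33673°)·(-545.4) + cos(1.33673°)·459.9 = 472.50 m.

ΔE = 472.5 m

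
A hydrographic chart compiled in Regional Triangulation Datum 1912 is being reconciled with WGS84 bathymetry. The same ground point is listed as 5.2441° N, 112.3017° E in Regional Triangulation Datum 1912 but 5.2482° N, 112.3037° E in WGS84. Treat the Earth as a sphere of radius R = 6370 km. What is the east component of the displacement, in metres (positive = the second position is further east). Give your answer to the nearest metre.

Δφ = 5.2482° − 5.2441° = +0.0041°; Δλ = 112.3037° − 112.3017° = +0.0020°.
1° along a meridian = πR/180 = 111177 m.
ΔN = Δφ × 111177 = 455.8 m; ΔE = Δλ × 111177 × cos(5.2441°) = +0.0020 × 111177 × 0.995814 = 221.4 m.

ΔE = 221 m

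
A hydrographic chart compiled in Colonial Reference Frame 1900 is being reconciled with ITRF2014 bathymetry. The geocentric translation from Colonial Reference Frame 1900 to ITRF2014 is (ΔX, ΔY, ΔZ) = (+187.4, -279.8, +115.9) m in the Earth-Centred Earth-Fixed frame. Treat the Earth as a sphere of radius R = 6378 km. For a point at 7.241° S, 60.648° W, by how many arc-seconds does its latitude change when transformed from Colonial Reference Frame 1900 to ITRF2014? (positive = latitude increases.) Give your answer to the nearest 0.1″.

sin φ = -0.126043, cos φ = 0.992025, sin λ = -0.871625, cos λ = 0.490174.
North component: ΔN = −sin φ cos λ·ΔX − sin φ sin λ·ΔY + cos φ·ΔZ = −(-0.126043)(0.490174)(187.4) − (-0.126043)(-0.871625)(-279.8) + (0.992025)(115.9) = 157.29 m.
1° of latitude spans πR/180 = 111317 m, so Δφ = 157.29 / 111317 × 3600 = 5.087″.

Δφ = 5.1″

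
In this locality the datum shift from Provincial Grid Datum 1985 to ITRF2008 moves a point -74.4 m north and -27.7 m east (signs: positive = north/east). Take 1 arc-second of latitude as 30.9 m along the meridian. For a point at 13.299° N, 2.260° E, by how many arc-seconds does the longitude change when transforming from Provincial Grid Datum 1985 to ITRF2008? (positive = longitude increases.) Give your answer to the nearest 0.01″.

Δλ = -0.92″

At latitude 13.299°, cos φ = 0.973183.
1″ of longitude at this latitude = 30.90 × cos φ = 30.0714 m, so Δλ = -27.7 / 30.0714 = -0.921″.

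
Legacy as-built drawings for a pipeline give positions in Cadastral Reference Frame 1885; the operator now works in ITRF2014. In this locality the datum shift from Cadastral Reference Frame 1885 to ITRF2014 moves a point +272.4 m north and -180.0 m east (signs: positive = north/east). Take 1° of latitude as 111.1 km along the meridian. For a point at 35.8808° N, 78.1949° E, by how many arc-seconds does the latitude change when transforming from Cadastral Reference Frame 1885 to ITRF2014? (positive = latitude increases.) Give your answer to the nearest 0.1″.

1° of latitude = 111.1 km, so Δφ = 272.4 / 111100 = 0.0024518° = 8.827″.

Δφ = 8.8″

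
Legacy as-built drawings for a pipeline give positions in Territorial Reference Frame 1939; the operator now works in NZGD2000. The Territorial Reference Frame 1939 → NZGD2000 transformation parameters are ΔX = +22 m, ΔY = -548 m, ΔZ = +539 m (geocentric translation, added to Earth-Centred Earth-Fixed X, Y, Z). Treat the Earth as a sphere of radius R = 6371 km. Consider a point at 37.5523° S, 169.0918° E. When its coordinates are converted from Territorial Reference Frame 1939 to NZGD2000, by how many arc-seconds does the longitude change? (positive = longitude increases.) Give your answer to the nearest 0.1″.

sin φ = -0.609485, cos φ = 0.792797, sin λ = 0.189236, cos λ = -0.981932.
East component: ΔE = −sin λ·ΔX + cos λ·ΔY = −(0.189236)(22) + (-0.981932)(-548) = 533.94 m.
1° of latitude spans πR/180 = 111195 m; at latitude φ, 1° of longitude spans that × cos φ = 88155.0 m, so Δλ = 533.94 / 88155.0 × 3600 = 21.804″.

Δλ = 21.8″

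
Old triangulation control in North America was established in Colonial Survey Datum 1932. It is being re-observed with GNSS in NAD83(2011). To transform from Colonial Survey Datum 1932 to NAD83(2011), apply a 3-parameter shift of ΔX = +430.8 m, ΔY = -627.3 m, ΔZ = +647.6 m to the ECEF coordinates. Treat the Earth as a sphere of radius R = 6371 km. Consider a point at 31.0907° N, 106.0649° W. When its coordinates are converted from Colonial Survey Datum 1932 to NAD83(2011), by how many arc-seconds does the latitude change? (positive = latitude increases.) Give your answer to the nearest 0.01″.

sin φ = 0.516394, cos φ = 0.856351, sin λ = -0.960949, cos λ = -0.276726.
North component: ΔN = −sin φ cos λ·ΔX − sin φ sin λ·ΔY + cos φ·ΔZ = −(0.516394)(-0.276726)(430.8) − (0.516394)(-0.960949)(-627.3) + (0.856351)(647.6) = 304.85 m.
1° of latitude spans πR/180 = 111195 m, so Δφ = 304.85 / 111195 × 3600 = 9.870″.

Δφ = 9.87″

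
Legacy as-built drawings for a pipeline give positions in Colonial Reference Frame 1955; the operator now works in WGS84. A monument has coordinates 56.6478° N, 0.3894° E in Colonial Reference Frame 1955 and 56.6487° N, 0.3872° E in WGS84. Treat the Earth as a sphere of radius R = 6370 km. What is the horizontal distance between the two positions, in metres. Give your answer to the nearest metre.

168 m

Δφ = 56.6487° − 56.6478° = +0.0009°; Δλ = 0.3872° − 0.3894° = -0.0022°.
1° along a meridian = πR/180 = 111177 m.
ΔN = Δφ × 111177 = 100.1 m; ΔE = Δλ × 111177 × cos(56.6478°) = -0.0022 × 111177 × 0.549784 = -134.5 m.
Distance = √(ΔE² + ΔN²) = √((-134.5)² + 100.1²) = 167.6 m.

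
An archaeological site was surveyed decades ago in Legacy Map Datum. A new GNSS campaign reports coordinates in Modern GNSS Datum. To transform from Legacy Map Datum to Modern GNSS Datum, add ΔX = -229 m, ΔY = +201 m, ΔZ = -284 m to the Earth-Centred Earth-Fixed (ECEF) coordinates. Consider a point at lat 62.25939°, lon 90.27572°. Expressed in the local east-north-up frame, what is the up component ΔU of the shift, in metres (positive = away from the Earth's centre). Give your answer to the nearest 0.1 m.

ΔU = -157.3 m

The local up (radial) axis is (cos φ cos λ, cos φ sin λ, sin φ), giving ΔU = 0.513 + 93.558 − 251.358 = -157.29 m.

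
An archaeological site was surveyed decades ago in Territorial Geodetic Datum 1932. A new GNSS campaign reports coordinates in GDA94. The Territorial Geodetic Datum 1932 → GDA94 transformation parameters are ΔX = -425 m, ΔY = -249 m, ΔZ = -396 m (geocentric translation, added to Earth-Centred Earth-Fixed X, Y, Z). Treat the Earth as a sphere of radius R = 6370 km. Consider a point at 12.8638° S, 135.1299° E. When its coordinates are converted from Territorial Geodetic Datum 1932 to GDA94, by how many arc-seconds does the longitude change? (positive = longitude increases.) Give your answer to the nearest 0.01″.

Δλ = 15.82″

sin φ = -0.222634, cos φ = 0.974902, sin λ = 0.705502, cos λ = -0.708708.
East component: ΔE = −sin λ·ΔX + cos λ·ΔY = −(0.705502)(-425) + (-0.708708)(-249) = 476.31 m.
1° of latitude spans πR/180 = 111177 m; at latitude φ, 1° of longitude spans that × cos φ = 108387.1 m, so Δλ = 476.31 / 108387.1 × 3600 = 15.820″.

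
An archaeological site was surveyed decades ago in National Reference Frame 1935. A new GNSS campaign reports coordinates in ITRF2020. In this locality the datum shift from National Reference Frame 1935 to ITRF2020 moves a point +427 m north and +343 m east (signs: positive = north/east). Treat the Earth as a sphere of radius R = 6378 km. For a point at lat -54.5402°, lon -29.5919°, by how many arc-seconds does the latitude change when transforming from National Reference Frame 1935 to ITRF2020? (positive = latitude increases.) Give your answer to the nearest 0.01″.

On a sphere of radius R, 1 rad of latitude = R, so Δφ = ΔN / R = 427.0 / 6378000 = 6.6949e-05 rad = 13.809″.

Δφ = 13.81″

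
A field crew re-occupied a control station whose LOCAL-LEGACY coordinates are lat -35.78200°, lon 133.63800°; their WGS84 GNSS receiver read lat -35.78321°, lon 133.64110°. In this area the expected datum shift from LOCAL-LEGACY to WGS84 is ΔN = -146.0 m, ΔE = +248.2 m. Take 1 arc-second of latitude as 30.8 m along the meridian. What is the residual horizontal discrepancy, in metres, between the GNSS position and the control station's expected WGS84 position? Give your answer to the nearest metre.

33 m

Observed coordinate differences: Δφ = -0.00121°, Δλ = +0.00310°.
Converting to metres (1° lat = 110880 m, cos φ = 0.811248): observed ΔN = -134.2 m, observed ΔE = 278.8 m.
Subtracting the expected shift leaves a residual of -134.2 − (-146.0) = 11.8 m north and 278.8 − (248.2) = 30.6 m east.
Residual distance = √(11.8² + 30.6²) = 32.9 m.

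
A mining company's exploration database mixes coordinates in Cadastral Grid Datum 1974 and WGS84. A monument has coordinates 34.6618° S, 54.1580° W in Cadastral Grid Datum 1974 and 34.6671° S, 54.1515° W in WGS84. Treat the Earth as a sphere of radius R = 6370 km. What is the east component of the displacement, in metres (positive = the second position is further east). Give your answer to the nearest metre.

Δφ = -34.6671° − -34.6618° = -0.0053°; Δλ = -54.1515° − -54.1580° = +0.0065°.
1° along a meridian = πR/180 = 111177 m.
ΔN = Δφ × 111177 = -589.2 m; ΔE = Δλ × 111177 × cos(-34.6618°) = +0.0065 × 111177 × 0.822523 = 594.4 m.

ΔE = 594 m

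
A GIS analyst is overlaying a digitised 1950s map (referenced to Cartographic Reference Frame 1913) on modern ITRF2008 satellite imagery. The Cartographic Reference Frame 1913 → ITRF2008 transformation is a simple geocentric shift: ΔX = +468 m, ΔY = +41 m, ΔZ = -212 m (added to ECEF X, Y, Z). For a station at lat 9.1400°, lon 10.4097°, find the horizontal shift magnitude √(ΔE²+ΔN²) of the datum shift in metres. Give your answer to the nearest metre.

287 m

At φ = 9.1400°, λ = 10.4097°: sin φ = 0.158847, cos φ = 0.987303, sin λ = 0.180686, cos λ = 0.983541.
ΔE = −sin λ·ΔX + cos λ·ΔY = −(0.180686)·(468) + (0.983541)·(41) = -44.24 m.
ΔN = −sin φ cos λ·ΔX − sin φ sin λ·ΔY + cos φ·ΔZ = −(0.158847)(0.983541)(468) − (0.158847)(0.180686)(41) + (0.987303)(-212) = -283.60 m.
Horizontal magnitude = √(ΔE² + ΔN²) = √((-44.24)² + (-283.60)²) = 287.03 m.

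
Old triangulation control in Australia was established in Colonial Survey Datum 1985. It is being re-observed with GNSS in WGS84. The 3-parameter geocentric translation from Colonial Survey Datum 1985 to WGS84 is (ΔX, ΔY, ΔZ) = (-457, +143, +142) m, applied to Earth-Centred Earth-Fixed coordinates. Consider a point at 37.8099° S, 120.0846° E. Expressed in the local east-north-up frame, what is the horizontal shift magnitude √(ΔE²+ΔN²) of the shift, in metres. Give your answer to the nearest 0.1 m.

461.2 m

At φ = -37.8099°, λ = 120.0846°: sin φ = -0.613044, cos φ = 0.790049, sin λ = 0.865286, cos λ = -0.501278.
ΔE = −sin λ·ΔX + cos λ·ΔY = −(0.865286)·(-457) + (-0.501278)·(143) = 323.75 m.
ΔN = −sin φ cos λ·ΔX − sin φ sin λ·ΔY + cos φ·ΔZ = −(-0.613044)(-0.501278)(-457) − (-0.613044)(0.865286)(143) + (0.790049)(142) = 328.48 m.
Horizontal magnitude = √(ΔE² + ΔN²) = √(323.75² + 328.48²) = 461.21 m.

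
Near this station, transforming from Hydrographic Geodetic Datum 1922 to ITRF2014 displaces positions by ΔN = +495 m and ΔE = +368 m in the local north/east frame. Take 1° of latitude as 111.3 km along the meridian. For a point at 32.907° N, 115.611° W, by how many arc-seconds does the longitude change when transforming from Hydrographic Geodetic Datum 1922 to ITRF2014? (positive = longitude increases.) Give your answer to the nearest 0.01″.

Δλ = 14.18″

At latitude 32.907°, cos φ = 0.839553.
1° of longitude at this latitude = 111.3 × cos φ = 93.44 km, so Δλ = 368.0 / 93442.3 = 0.0039383° = 14.178″.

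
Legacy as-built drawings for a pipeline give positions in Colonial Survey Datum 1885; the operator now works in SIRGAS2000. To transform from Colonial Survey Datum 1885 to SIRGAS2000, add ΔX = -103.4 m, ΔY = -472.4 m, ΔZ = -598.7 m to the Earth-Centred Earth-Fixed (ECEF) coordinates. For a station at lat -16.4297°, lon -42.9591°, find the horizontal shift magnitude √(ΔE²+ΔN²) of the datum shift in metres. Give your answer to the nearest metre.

At φ = -16.4297°, λ = -42.9591°: sin φ = -0.282839, cos φ = 0.959167, sin λ = -0.681476, cos λ = 0.731840.
ΔE = −sin λ·ΔX + cos λ·ΔY = −(-0.681476)·(-103.4) + (0.731840)·(-472.4) = -416.19 m.
ΔN = −sin φ cos λ·ΔX − sin φ sin λ·ΔY + cos φ·ΔZ = −(-0.282839)(0.731840)(-103.4) − (-0.282839)(-0.681476)(-472.4) + (0.959167)(-598.7) = -504.60 m.
Horizontal magnitude = √(ΔE² + ΔN²) = √((-416.19)² + (-504.60)²) = 654.09 m.

654 m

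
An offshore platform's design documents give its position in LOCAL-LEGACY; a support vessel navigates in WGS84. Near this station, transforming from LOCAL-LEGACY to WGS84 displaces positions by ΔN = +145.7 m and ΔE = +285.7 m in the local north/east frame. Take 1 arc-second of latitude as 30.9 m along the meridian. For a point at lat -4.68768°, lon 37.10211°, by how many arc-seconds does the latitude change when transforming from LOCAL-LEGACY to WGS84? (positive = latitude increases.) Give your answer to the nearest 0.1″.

Δφ = 4.7″

1″ of latitude = 30.90 m, so Δφ = 145.7 / 30.90 = 4.715″.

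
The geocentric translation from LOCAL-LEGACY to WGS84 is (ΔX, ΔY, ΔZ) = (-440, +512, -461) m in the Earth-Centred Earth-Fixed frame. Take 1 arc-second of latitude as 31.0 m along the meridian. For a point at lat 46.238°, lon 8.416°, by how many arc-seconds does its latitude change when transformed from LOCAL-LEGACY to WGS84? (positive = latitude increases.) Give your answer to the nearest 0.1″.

sin φ = 0.722219, cos φ = 0.691664, sin λ = 0.146359, cos λ = 0.989232.
North component: ΔN = −sin φ cos λ·ΔX − sin φ sin λ·ΔY + cos φ·ΔZ = −(0.722219)(0.989232)(-440) − (0.722219)(0.146359)(512) + (0.691664)(-461) = -58.62 m.
1° of latitude spans 3600 × 31.00 = 111600 m, so Δφ = -58.62 / 111600 × 3600 = -1.891″.

Δφ = -1.9″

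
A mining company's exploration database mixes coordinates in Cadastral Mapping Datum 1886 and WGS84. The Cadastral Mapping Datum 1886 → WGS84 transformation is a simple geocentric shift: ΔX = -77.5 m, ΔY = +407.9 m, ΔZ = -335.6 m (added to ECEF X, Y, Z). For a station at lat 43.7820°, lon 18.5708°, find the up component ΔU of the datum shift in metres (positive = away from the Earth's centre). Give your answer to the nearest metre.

At φ = 43.7820°, λ = 18.5708°: sin φ = 0.691916, cos φ = 0.721978, sin λ = 0.318476, cos λ = 0.947931.
ΔU = cos φ cos λ·ΔX + cos φ sin λ·ΔY + sin φ·ΔZ = (0.721978)(0.947931)(-77.5) + (0.721978)(0.318476)(407.9) + (0.691916)(-335.6) = -191.46 m.

ΔU = -191 m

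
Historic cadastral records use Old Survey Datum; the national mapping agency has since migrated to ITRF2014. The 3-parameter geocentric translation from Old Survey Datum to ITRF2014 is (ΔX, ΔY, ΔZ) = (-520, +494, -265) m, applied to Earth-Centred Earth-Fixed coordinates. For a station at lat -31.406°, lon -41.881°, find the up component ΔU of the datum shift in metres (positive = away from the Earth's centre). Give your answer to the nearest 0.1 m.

ΔU = -473.8 m

The local up (radial) axis is (cos φ cos λ, cos φ sin λ, sin φ), giving ΔU = -330.437 − 281.472 + 138.091 = -473.82 m.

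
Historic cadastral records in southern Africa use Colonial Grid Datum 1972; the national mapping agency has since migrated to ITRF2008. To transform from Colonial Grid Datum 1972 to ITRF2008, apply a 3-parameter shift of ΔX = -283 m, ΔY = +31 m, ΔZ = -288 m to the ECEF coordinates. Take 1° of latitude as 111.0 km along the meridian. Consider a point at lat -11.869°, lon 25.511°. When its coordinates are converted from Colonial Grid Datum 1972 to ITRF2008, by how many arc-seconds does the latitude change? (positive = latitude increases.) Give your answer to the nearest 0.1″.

sin φ = -0.205675, cos φ = 0.978620, sin λ = 0.430684, cos λ = 0.902503.
North component: ΔN = −sin φ cos λ·ΔX − sin φ sin λ·ΔY + cos φ·ΔZ = −(-0.205675)(0.902503)(-283) − (-0.205675)(0.430684)(31) + (0.978620)(-288) = -331.63 m.
1° of latitude spans 111000 m, so Δφ = -331.63 / 111000 × 3600 = -10.755″.

Δφ = -10.8″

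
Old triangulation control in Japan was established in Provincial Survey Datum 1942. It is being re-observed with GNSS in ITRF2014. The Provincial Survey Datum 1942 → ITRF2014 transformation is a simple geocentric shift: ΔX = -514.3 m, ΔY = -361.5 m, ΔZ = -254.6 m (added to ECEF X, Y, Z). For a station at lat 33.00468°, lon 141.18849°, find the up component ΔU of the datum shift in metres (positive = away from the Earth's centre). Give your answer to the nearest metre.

At φ = 33.00468°, λ = 141.18849°: sin φ = 0.544708, cos φ = 0.838626, sin λ = 0.626760, cos λ = -0.779212.
ΔU = cos φ cos λ·ΔX + cos φ sin λ·ΔY + sin φ·ΔZ = (0.838626)(-0.779212)(-514.3) + (0.838626)(0.626760)(-361.5) + (0.544708)(-254.6) = 7.39 m.

ΔU = 7 m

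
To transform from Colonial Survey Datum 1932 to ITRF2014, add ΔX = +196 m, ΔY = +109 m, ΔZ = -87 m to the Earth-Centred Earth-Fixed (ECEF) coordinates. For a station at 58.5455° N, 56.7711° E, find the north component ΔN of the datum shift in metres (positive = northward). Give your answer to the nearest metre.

At φ = 58.5455°, λ = 56.7711°: sin φ = 0.853055, cos φ = 0.521821, sin λ = 0.836488, cos λ = 0.547985.
ΔN = −sin φ cos λ·ΔX − sin φ sin λ·ΔY + cos φ·ΔZ = −(0.853055)(0.547985)(196) − (0.853055)(0.836488)(109) + (0.521821)(-87) = -214.80 m.

ΔN = -215 m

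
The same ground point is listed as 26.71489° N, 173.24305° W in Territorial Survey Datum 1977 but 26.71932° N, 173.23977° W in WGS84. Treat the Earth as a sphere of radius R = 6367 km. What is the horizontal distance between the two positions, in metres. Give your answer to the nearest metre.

590 m

Δφ = 26.71932° − 26.71489° = +0.00443°; Δλ = -173.23977° − -173.24305° = +0.00328°.
1° along a meridian = πR/180 = 111125 m.
ΔN = Δφ × 111125 = 492.3 m; ΔE = Δλ × 111125 × cos(26.71489°) = +0.00328 × 111125 × 0.893255 = 325.6 m.
Distance = √(ΔE² + ΔN²) = √(325.6² + 492.3²) = 590.2 m.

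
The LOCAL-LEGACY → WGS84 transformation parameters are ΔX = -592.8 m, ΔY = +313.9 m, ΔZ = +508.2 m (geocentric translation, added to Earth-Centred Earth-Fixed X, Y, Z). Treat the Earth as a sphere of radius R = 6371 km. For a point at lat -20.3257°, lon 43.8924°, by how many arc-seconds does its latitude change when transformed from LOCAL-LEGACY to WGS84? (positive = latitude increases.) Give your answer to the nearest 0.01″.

sin φ = -0.347356, cos φ = 0.937733, sin λ = 0.693306, cos λ = 0.720643.
North component: ΔN = −sin φ cos λ·ΔX − sin φ sin λ·ΔY + cos φ·ΔZ = −(-0.347356)(0.720643)(-592.8) − (-0.347356)(0.693306)(313.9) + (0.937733)(508.2) = 403.76 m.
1° of latitude spans πR/180 = 111195 m, so Δφ = 403.76 / 111195 × 3600 = 13.072″.

Δφ = 13.07″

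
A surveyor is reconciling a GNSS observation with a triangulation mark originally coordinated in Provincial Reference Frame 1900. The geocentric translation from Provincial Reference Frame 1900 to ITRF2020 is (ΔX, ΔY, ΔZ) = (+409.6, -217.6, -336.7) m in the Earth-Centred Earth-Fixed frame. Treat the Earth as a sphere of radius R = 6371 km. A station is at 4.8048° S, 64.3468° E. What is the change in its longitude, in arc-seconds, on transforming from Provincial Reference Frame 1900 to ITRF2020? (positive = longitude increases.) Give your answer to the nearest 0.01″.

sin φ = -0.083761, cos φ = 0.996486, sin λ = 0.901431, cos λ = 0.432923.
East component: ΔE = −sin λ·ΔX + cos λ·ΔY = −(0.901431)(409.6) + (0.432923)(-217.6) = -463.43 m.
1° of latitude spans πR/180 = 111195 m; at latitude φ, 1° of longitude spans that × cos φ = 110804.2 m, so Δλ = -463.43 / 110804.2 × 3600 = -15.057″.

Δλ = -15.06″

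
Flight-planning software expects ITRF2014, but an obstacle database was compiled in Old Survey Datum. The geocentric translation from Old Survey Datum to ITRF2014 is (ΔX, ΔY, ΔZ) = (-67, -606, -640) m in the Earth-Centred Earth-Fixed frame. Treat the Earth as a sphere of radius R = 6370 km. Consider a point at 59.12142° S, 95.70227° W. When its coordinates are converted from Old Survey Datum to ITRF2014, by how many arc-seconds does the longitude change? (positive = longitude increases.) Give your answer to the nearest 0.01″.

sin φ = -0.858257, cos φ = 0.513220, sin λ = -0.995052, cos λ = -0.099359.
East component: ΔE = −sin λ·ΔX + cos λ·ΔY = −(-0.995052)(-67) + (-0.099359)(-606) = -6.46 m.
1° of latitude spans πR/180 = 111177 m; at latitude φ, 1° of longitude spans that × cos φ = 57058.6 m, so Δλ = -6.46 / 57058.6 × 3600 = -0.407″.

Δλ = -0.41″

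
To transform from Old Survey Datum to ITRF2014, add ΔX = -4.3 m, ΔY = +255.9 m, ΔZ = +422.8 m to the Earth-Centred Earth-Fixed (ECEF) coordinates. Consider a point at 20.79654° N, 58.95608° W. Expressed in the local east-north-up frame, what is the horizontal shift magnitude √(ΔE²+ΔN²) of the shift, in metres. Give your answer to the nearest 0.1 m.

490.9 m

The local east axis at (φ, λ) is (−sin λ, cos λ, 0), so ΔE = −sin(-58.95608°)·(-4.3) + cos(-58.95608°)·255.9 = 128.28 m.
The local north axis is (−sin φ cos λ, −sin φ sin λ, cos φ), giving ΔN = 0.787 + 77.844 + 395.253 = 473.88 m.
Horizontal magnitude = √(ΔE² + ΔN²) = √(128.28² + 473.88²) = 490.94 m.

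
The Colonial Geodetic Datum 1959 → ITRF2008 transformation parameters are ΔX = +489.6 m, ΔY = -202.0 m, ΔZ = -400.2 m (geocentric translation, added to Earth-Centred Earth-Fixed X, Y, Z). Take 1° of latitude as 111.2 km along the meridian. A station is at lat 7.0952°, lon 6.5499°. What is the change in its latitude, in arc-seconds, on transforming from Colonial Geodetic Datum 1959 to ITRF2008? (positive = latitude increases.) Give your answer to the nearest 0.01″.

Δφ = -14.71″

sin φ = 0.123518, cos φ = 0.992342, sin λ = 0.114068, cos λ = 0.993473.
North component: ΔN = −sin φ cos λ·ΔX − sin φ sin λ·ΔY + cos φ·ΔZ = −(0.123518)(0.993473)(489.6) − (0.123518)(0.114068)(-202.0) + (0.992342)(-400.2) = -454.37 m.
1° of latitude spans 111200 m, so Δφ = -454.37 / 111200 × 3600 = -14.710″.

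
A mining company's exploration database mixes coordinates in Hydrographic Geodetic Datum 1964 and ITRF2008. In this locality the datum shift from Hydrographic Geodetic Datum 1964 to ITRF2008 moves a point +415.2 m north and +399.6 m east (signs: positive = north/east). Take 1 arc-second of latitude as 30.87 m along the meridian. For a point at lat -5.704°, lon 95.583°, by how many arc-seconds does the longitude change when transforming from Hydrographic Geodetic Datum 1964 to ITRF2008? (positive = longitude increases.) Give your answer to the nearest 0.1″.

At latitude -5.704°, cos φ = 0.995049.
1″ of longitude at this latitude = 30.87 × cos φ = 30.7172 m, so Δλ = 399.6 / 30.7172 = 13.009″.

Δλ = 13.0″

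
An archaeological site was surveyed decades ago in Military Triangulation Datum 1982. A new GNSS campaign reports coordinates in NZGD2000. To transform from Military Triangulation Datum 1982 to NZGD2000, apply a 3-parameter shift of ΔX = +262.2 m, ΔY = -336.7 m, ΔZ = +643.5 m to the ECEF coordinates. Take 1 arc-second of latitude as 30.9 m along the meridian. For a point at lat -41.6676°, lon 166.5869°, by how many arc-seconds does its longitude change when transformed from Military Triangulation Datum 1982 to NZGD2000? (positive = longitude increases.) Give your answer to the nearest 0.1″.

sin φ = -0.664808, cos φ = 0.747014, sin λ = 0.231970, cos λ = -0.972723.
East component: ΔE = −sin λ·ΔX + cos λ·ΔY = −(0.231970)(262.2) + (-0.972723)(-336.7) = 266.69 m.
1° of latitude spans 3600 × 30.90 = 111240 m; at latitude φ, 1° of longitude spans that × cos φ = 83097.9 m, so Δλ = 266.69 / 83097.9 × 3600 = 11.554″.

Δλ = 11.6″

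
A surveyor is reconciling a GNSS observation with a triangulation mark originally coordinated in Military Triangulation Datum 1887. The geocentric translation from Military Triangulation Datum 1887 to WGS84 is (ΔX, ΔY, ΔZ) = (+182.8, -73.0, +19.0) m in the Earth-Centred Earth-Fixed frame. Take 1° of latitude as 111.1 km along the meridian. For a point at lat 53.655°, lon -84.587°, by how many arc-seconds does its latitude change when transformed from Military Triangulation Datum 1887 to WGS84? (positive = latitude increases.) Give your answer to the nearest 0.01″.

Δφ = -1.98″

sin φ = 0.805463, cos φ = 0.592646, sin λ = -0.995541, cos λ = 0.094334.
North component: ΔN = −sin φ cos λ·ΔX − sin φ sin λ·ΔY + cos φ·ΔZ = −(0.805463)(0.094334)(182.8) − (0.805463)(-0.995541)(-73.0) + (0.592646)(19.0) = -61.17 m.
1° of latitude spans 111100 m, so Δφ = -61.17 / 111100 × 3600 = -1.982″.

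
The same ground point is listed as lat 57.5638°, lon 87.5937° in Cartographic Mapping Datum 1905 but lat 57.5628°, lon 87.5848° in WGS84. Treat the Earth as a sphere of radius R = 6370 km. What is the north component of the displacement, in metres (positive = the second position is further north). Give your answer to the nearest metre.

ΔN = -111 m

Δφ = 57.5628° − 57.5638° = -0.0010°; Δλ = 87.5848° − 87.5937° = -0.0089°.
1° along a meridian = πR/180 = 111177 m.
ΔN = Δφ × 111177 = -111.2 m; ΔE = Δλ × 111177 × cos(57.5638°) = -0.0089 × 111177 × 0.536360 = -530.7 m.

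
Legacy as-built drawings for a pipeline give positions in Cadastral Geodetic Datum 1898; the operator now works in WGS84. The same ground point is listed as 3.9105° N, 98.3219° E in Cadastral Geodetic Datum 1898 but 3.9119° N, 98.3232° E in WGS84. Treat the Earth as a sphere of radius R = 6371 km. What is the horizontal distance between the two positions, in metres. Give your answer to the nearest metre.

212 m

Δφ = 3.9119° − 3.9105° = +0.0014°; Δλ = 98.3232° − 98.3219° = +0.0013°.
1° along a meridian = πR/180 = 111195 m.
ΔN = Δφ × 111195 = 155.7 m; ΔE = Δλ × 111195 × cos(3.9105°) = +0.0013 × 111195 × 0.997672 = 144.2 m.
Distance = √(ΔE² + ΔN²) = √(144.2² + 155.7²) = 212.2 m.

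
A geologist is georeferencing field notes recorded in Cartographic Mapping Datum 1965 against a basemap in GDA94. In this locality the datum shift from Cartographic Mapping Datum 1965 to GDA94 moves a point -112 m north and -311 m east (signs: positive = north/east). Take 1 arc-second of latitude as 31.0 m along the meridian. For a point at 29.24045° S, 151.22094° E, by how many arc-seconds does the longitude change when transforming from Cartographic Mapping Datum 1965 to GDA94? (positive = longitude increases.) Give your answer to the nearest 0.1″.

Δλ = -11.5″

At latitude -29.24045°, cos φ = 0.872577.
1″ of longitude at this latitude = 31.00 × cos φ = 27.0499 m, so Δλ = -311.0 / 27.0499 = -11.497″.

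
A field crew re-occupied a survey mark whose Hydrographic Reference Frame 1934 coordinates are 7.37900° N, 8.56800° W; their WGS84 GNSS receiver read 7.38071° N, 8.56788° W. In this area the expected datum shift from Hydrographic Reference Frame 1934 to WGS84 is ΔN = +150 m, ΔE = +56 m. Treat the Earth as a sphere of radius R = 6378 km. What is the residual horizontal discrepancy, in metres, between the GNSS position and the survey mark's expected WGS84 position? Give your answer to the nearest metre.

Observed coordinate differences: Δφ = +0.00171°, Δλ = +0.00012°.
Converting to metres (1° lat = 111317 m, cos φ = 0.991718): observed ΔN = 190.4 m, observed ΔE = 13.2 m.
Subtracting the expected shift leaves a residual of 190.4 − (150) = 40.4 m north and 13.2 − (56) = -42.8 m east.
Residual distance = √(40.4² + (-42.8)²) = 58.8 m.

59 m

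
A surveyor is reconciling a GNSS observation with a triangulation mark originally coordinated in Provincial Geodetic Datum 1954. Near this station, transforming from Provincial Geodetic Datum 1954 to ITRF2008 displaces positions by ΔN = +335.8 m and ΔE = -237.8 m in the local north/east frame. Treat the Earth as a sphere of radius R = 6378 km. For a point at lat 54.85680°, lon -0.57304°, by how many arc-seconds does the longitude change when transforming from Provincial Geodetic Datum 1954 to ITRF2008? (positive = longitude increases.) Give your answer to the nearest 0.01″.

Δλ = -13.36″

At latitude 54.85680°, cos φ = 0.575622.
One radian of longitude at latitude φ spans R cos φ, so Δλ = ΔE / (R cos φ) = -237.8 / (6378000 × 0.575622) = -6.4772e-05 rad = -13.360″.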